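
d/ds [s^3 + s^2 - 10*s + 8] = 3*s^2 + 2*s - 10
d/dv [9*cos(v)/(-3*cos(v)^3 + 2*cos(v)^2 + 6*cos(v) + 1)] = 9*(-6*cos(v)^3 + 2*cos(v)^2 - 1)*sin(v)/((cos(v) + 1)^2*(3*sin(v)^2 + 5*cos(v) - 2)^2)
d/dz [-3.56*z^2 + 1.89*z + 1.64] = 1.89 - 7.12*z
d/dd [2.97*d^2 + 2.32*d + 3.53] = 5.94*d + 2.32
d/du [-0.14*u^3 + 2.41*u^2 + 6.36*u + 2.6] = -0.42*u^2 + 4.82*u + 6.36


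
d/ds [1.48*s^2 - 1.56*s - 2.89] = 2.96*s - 1.56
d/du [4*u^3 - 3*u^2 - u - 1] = 12*u^2 - 6*u - 1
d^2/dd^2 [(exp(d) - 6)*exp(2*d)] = (9*exp(d) - 24)*exp(2*d)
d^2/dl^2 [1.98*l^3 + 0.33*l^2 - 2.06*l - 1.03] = 11.88*l + 0.66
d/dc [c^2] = 2*c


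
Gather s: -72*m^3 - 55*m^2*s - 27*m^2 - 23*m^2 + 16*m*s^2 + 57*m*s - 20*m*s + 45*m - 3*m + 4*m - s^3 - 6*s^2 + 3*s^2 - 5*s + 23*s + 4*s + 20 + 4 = -72*m^3 - 50*m^2 + 46*m - s^3 + s^2*(16*m - 3) + s*(-55*m^2 + 37*m + 22) + 24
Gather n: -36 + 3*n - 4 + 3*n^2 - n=3*n^2 + 2*n - 40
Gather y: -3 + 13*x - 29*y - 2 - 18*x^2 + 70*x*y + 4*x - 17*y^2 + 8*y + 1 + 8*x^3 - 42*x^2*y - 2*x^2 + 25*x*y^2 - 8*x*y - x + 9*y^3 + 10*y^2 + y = 8*x^3 - 20*x^2 + 16*x + 9*y^3 + y^2*(25*x - 7) + y*(-42*x^2 + 62*x - 20) - 4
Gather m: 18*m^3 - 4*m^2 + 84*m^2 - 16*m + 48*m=18*m^3 + 80*m^2 + 32*m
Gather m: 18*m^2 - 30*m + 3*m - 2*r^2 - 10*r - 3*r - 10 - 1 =18*m^2 - 27*m - 2*r^2 - 13*r - 11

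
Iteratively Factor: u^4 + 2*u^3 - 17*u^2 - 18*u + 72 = (u - 3)*(u^3 + 5*u^2 - 2*u - 24) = (u - 3)*(u + 4)*(u^2 + u - 6) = (u - 3)*(u + 3)*(u + 4)*(u - 2)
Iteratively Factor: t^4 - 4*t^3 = (t)*(t^3 - 4*t^2) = t*(t - 4)*(t^2) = t^2*(t - 4)*(t)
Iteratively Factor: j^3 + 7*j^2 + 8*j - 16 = (j + 4)*(j^2 + 3*j - 4) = (j - 1)*(j + 4)*(j + 4)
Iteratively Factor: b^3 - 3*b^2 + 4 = (b - 2)*(b^2 - b - 2) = (b - 2)^2*(b + 1)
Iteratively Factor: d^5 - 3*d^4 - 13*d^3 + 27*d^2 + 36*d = (d + 3)*(d^4 - 6*d^3 + 5*d^2 + 12*d) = (d - 3)*(d + 3)*(d^3 - 3*d^2 - 4*d) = (d - 4)*(d - 3)*(d + 3)*(d^2 + d) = (d - 4)*(d - 3)*(d + 1)*(d + 3)*(d)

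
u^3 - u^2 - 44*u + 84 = (u - 6)*(u - 2)*(u + 7)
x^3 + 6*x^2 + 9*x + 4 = (x + 1)^2*(x + 4)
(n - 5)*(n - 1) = n^2 - 6*n + 5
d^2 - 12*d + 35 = (d - 7)*(d - 5)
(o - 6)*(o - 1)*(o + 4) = o^3 - 3*o^2 - 22*o + 24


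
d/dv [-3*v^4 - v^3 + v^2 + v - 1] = -12*v^3 - 3*v^2 + 2*v + 1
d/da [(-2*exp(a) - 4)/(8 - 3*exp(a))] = -28*exp(a)/(3*exp(a) - 8)^2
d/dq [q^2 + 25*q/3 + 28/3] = 2*q + 25/3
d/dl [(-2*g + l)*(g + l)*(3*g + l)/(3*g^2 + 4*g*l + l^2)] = 1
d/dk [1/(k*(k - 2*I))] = 2*(-k + I)/(k^2*(k^2 - 4*I*k - 4))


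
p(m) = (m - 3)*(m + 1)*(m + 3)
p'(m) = (m - 3)*(m + 1) + (m - 3)*(m + 3) + (m + 1)*(m + 3) = 3*m^2 + 2*m - 9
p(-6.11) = -144.78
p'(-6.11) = 90.78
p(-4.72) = -49.40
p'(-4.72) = 48.40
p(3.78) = 25.28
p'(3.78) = 41.43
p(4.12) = 40.83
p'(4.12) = 50.16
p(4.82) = 82.83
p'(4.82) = 70.34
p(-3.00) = 0.00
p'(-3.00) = 12.00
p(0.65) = -14.15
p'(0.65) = -6.43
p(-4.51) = -39.80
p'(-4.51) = 43.00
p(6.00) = 189.00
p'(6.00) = 111.00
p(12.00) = 1755.00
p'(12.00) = 447.00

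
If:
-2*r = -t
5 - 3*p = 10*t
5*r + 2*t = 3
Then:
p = -5/9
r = 1/3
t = 2/3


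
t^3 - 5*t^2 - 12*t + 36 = (t - 6)*(t - 2)*(t + 3)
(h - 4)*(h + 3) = h^2 - h - 12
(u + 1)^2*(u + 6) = u^3 + 8*u^2 + 13*u + 6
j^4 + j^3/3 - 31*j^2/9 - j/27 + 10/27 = (j - 5/3)*(j - 1/3)*(j + 1/3)*(j + 2)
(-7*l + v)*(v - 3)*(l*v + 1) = -7*l^2*v^2 + 21*l^2*v + l*v^3 - 3*l*v^2 - 7*l*v + 21*l + v^2 - 3*v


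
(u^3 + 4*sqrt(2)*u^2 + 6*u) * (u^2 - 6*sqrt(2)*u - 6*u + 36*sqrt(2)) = u^5 - 6*u^4 - 2*sqrt(2)*u^4 - 42*u^3 + 12*sqrt(2)*u^3 - 36*sqrt(2)*u^2 + 252*u^2 + 216*sqrt(2)*u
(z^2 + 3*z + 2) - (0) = z^2 + 3*z + 2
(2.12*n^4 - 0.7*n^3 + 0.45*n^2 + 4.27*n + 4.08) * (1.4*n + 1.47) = 2.968*n^5 + 2.1364*n^4 - 0.399*n^3 + 6.6395*n^2 + 11.9889*n + 5.9976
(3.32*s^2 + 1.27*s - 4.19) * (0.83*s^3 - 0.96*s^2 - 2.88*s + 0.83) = 2.7556*s^5 - 2.1331*s^4 - 14.2585*s^3 + 3.1204*s^2 + 13.1213*s - 3.4777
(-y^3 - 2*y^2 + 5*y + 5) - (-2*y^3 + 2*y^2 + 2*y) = y^3 - 4*y^2 + 3*y + 5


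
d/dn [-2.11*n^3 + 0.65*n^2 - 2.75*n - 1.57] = -6.33*n^2 + 1.3*n - 2.75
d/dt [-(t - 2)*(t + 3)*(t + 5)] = -3*t^2 - 12*t + 1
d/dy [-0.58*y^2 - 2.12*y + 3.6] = -1.16*y - 2.12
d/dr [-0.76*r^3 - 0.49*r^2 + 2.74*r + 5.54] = -2.28*r^2 - 0.98*r + 2.74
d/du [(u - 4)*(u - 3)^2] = (u - 3)*(3*u - 11)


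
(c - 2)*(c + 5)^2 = c^3 + 8*c^2 + 5*c - 50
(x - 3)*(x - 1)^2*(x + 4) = x^4 - x^3 - 13*x^2 + 25*x - 12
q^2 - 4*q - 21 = (q - 7)*(q + 3)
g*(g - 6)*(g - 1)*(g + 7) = g^4 - 43*g^2 + 42*g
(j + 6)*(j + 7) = j^2 + 13*j + 42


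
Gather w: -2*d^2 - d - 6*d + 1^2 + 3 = -2*d^2 - 7*d + 4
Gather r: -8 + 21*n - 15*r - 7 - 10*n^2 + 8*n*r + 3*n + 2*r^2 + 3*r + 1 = -10*n^2 + 24*n + 2*r^2 + r*(8*n - 12) - 14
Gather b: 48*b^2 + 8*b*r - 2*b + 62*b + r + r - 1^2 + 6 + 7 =48*b^2 + b*(8*r + 60) + 2*r + 12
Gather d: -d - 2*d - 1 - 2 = -3*d - 3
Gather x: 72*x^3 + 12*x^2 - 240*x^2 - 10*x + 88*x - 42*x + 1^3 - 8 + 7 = 72*x^3 - 228*x^2 + 36*x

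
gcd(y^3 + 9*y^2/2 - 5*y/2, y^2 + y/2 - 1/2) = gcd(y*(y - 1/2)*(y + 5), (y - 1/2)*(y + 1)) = y - 1/2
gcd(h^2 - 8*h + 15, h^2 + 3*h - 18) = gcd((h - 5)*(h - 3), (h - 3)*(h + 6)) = h - 3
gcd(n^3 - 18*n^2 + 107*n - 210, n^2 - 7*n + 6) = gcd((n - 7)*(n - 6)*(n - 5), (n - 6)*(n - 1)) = n - 6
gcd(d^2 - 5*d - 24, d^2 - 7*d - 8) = d - 8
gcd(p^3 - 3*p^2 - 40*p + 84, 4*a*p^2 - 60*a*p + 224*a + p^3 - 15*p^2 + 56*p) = p - 7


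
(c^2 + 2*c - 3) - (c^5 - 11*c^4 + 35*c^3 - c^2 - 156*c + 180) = -c^5 + 11*c^4 - 35*c^3 + 2*c^2 + 158*c - 183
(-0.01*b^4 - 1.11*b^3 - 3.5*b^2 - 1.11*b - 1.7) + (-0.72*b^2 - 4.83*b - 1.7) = -0.01*b^4 - 1.11*b^3 - 4.22*b^2 - 5.94*b - 3.4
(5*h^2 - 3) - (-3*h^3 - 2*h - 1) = 3*h^3 + 5*h^2 + 2*h - 2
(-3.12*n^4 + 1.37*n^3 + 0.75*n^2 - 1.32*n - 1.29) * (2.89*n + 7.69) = -9.0168*n^5 - 20.0335*n^4 + 12.7028*n^3 + 1.9527*n^2 - 13.8789*n - 9.9201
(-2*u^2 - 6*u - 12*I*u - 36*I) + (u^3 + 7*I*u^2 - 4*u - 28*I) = u^3 - 2*u^2 + 7*I*u^2 - 10*u - 12*I*u - 64*I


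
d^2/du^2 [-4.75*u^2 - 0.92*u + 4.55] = -9.50000000000000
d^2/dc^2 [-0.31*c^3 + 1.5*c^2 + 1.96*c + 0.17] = 3.0 - 1.86*c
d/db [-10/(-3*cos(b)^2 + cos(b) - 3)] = 10*(6*cos(b) - 1)*sin(b)/(3*sin(b)^2 + cos(b) - 6)^2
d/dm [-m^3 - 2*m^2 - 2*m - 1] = -3*m^2 - 4*m - 2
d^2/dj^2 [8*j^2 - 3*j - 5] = 16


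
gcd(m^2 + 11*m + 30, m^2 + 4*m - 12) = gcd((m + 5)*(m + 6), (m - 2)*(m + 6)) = m + 6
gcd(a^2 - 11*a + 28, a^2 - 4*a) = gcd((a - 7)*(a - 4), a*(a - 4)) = a - 4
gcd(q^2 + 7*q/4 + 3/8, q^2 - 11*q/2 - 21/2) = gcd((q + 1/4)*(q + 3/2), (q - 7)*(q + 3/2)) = q + 3/2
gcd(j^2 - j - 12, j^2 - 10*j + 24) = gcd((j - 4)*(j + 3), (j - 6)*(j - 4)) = j - 4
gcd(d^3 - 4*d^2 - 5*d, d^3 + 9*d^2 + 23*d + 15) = d + 1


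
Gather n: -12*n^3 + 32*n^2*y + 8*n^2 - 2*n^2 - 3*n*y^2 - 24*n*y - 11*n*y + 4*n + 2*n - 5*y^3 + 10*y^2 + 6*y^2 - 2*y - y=-12*n^3 + n^2*(32*y + 6) + n*(-3*y^2 - 35*y + 6) - 5*y^3 + 16*y^2 - 3*y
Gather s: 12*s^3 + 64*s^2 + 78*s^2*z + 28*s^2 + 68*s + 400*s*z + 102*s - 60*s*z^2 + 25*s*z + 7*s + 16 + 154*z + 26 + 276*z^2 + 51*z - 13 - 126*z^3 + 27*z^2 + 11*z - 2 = 12*s^3 + s^2*(78*z + 92) + s*(-60*z^2 + 425*z + 177) - 126*z^3 + 303*z^2 + 216*z + 27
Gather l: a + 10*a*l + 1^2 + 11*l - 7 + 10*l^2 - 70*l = a + 10*l^2 + l*(10*a - 59) - 6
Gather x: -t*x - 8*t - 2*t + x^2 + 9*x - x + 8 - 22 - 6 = -10*t + x^2 + x*(8 - t) - 20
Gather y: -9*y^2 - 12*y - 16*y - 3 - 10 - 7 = -9*y^2 - 28*y - 20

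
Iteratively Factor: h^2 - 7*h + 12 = (h - 4)*(h - 3)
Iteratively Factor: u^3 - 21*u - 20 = (u + 1)*(u^2 - u - 20) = (u - 5)*(u + 1)*(u + 4)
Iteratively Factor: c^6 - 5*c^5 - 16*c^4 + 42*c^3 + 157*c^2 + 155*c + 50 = (c + 1)*(c^5 - 6*c^4 - 10*c^3 + 52*c^2 + 105*c + 50) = (c - 5)*(c + 1)*(c^4 - c^3 - 15*c^2 - 23*c - 10) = (c - 5)*(c + 1)*(c + 2)*(c^3 - 3*c^2 - 9*c - 5) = (c - 5)*(c + 1)^2*(c + 2)*(c^2 - 4*c - 5) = (c - 5)*(c + 1)^3*(c + 2)*(c - 5)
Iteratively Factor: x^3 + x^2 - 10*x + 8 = (x - 1)*(x^2 + 2*x - 8) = (x - 1)*(x + 4)*(x - 2)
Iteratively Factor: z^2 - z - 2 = (z - 2)*(z + 1)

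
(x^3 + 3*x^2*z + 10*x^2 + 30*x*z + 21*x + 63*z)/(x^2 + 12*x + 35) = (x^2 + 3*x*z + 3*x + 9*z)/(x + 5)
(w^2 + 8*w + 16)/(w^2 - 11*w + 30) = (w^2 + 8*w + 16)/(w^2 - 11*w + 30)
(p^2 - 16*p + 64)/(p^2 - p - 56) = (p - 8)/(p + 7)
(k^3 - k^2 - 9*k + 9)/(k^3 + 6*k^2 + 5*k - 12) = (k - 3)/(k + 4)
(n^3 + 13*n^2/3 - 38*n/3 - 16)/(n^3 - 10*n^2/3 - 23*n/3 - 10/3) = (3*n^2 + 10*n - 48)/(3*n^2 - 13*n - 10)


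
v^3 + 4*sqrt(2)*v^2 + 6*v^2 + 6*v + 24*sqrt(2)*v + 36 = (v + 6)*(v + sqrt(2))*(v + 3*sqrt(2))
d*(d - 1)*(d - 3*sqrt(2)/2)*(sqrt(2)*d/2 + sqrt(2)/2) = sqrt(2)*d^4/2 - 3*d^3/2 - sqrt(2)*d^2/2 + 3*d/2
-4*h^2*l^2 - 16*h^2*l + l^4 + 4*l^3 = l*(-2*h + l)*(2*h + l)*(l + 4)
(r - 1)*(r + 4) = r^2 + 3*r - 4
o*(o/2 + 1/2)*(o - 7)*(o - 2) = o^4/2 - 4*o^3 + 5*o^2/2 + 7*o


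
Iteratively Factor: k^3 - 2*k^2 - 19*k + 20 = (k - 1)*(k^2 - k - 20) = (k - 5)*(k - 1)*(k + 4)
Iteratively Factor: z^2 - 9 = (z - 3)*(z + 3)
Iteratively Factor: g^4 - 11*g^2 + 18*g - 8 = (g - 2)*(g^3 + 2*g^2 - 7*g + 4) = (g - 2)*(g + 4)*(g^2 - 2*g + 1) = (g - 2)*(g - 1)*(g + 4)*(g - 1)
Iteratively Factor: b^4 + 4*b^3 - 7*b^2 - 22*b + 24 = (b - 1)*(b^3 + 5*b^2 - 2*b - 24) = (b - 2)*(b - 1)*(b^2 + 7*b + 12) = (b - 2)*(b - 1)*(b + 4)*(b + 3)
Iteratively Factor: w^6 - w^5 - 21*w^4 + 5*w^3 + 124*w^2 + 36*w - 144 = (w - 3)*(w^5 + 2*w^4 - 15*w^3 - 40*w^2 + 4*w + 48) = (w - 3)*(w - 1)*(w^4 + 3*w^3 - 12*w^2 - 52*w - 48) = (w - 4)*(w - 3)*(w - 1)*(w^3 + 7*w^2 + 16*w + 12) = (w - 4)*(w - 3)*(w - 1)*(w + 2)*(w^2 + 5*w + 6) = (w - 4)*(w - 3)*(w - 1)*(w + 2)^2*(w + 3)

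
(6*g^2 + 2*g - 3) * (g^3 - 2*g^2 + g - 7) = 6*g^5 - 10*g^4 - g^3 - 34*g^2 - 17*g + 21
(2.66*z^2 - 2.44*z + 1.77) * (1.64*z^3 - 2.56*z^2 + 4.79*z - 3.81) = 4.3624*z^5 - 10.8112*z^4 + 21.8906*z^3 - 26.3534*z^2 + 17.7747*z - 6.7437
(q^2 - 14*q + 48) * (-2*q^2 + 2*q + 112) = -2*q^4 + 30*q^3 - 12*q^2 - 1472*q + 5376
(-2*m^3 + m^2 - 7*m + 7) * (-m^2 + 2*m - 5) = 2*m^5 - 5*m^4 + 19*m^3 - 26*m^2 + 49*m - 35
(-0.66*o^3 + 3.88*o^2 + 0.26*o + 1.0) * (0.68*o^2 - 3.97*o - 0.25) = -0.4488*o^5 + 5.2586*o^4 - 15.0618*o^3 - 1.3222*o^2 - 4.035*o - 0.25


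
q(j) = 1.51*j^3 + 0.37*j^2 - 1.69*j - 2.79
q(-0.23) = -2.40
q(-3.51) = -57.60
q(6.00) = 326.55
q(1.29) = -1.11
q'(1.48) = 9.33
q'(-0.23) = -1.62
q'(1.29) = 6.80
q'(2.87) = 37.75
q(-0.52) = -2.02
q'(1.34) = 7.44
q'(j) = 4.53*j^2 + 0.74*j - 1.69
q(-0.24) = -2.38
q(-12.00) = -2538.51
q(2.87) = 31.10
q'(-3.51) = 51.52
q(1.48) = 0.41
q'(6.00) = 165.83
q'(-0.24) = -1.61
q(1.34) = -0.76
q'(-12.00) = 641.75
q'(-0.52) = -0.85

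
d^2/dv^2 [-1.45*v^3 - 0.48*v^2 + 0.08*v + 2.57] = -8.7*v - 0.96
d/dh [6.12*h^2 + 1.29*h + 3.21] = 12.24*h + 1.29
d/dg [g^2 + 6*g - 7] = 2*g + 6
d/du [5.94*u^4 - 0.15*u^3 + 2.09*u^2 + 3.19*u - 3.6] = 23.76*u^3 - 0.45*u^2 + 4.18*u + 3.19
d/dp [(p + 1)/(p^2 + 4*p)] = (p*(p + 4) - 2*(p + 1)*(p + 2))/(p^2*(p + 4)^2)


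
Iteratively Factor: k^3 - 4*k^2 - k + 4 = (k + 1)*(k^2 - 5*k + 4) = (k - 4)*(k + 1)*(k - 1)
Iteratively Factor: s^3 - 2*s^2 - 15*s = (s + 3)*(s^2 - 5*s) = (s - 5)*(s + 3)*(s)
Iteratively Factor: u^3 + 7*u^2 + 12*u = (u + 3)*(u^2 + 4*u) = u*(u + 3)*(u + 4)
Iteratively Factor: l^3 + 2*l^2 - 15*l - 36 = (l + 3)*(l^2 - l - 12) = (l + 3)^2*(l - 4)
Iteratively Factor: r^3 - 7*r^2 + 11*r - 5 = (r - 1)*(r^2 - 6*r + 5) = (r - 1)^2*(r - 5)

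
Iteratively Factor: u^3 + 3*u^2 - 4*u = (u - 1)*(u^2 + 4*u) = (u - 1)*(u + 4)*(u)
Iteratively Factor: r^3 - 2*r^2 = (r)*(r^2 - 2*r) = r*(r - 2)*(r)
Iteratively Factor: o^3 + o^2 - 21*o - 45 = (o + 3)*(o^2 - 2*o - 15) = (o + 3)^2*(o - 5)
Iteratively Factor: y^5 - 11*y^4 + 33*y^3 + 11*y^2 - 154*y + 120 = (y - 3)*(y^4 - 8*y^3 + 9*y^2 + 38*y - 40) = (y - 3)*(y + 2)*(y^3 - 10*y^2 + 29*y - 20) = (y - 5)*(y - 3)*(y + 2)*(y^2 - 5*y + 4) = (y - 5)*(y - 4)*(y - 3)*(y + 2)*(y - 1)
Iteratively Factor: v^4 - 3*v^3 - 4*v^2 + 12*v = (v - 3)*(v^3 - 4*v) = v*(v - 3)*(v^2 - 4) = v*(v - 3)*(v + 2)*(v - 2)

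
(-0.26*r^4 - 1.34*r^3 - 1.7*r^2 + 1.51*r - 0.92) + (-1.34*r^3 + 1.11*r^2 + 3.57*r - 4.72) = -0.26*r^4 - 2.68*r^3 - 0.59*r^2 + 5.08*r - 5.64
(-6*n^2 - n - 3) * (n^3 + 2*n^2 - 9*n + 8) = -6*n^5 - 13*n^4 + 49*n^3 - 45*n^2 + 19*n - 24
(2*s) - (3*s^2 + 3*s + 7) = -3*s^2 - s - 7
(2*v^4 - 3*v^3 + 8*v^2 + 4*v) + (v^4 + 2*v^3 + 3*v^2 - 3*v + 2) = 3*v^4 - v^3 + 11*v^2 + v + 2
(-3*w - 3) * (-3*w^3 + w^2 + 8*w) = 9*w^4 + 6*w^3 - 27*w^2 - 24*w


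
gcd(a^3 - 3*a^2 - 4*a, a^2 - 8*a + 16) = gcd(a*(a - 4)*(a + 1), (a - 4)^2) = a - 4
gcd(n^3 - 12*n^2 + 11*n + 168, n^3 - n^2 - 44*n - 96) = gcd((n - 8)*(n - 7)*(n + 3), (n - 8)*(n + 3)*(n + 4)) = n^2 - 5*n - 24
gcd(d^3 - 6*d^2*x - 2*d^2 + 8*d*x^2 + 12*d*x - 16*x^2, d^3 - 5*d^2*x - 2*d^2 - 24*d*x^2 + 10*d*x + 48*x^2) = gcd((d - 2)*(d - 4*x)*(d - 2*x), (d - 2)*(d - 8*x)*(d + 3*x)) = d - 2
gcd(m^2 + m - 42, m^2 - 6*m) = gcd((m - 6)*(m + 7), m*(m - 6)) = m - 6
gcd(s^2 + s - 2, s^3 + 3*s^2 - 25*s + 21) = s - 1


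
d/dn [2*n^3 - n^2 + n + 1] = 6*n^2 - 2*n + 1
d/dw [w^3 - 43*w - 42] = 3*w^2 - 43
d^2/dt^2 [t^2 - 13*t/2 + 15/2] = 2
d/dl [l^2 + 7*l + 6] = 2*l + 7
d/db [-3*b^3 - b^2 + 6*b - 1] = -9*b^2 - 2*b + 6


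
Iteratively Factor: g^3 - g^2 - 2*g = (g + 1)*(g^2 - 2*g) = (g - 2)*(g + 1)*(g)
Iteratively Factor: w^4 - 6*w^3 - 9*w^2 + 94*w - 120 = (w + 4)*(w^3 - 10*w^2 + 31*w - 30) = (w - 5)*(w + 4)*(w^2 - 5*w + 6) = (w - 5)*(w - 2)*(w + 4)*(w - 3)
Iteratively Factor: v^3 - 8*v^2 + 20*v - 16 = (v - 2)*(v^2 - 6*v + 8) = (v - 4)*(v - 2)*(v - 2)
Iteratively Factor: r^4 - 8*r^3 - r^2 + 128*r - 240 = (r - 3)*(r^3 - 5*r^2 - 16*r + 80) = (r - 5)*(r - 3)*(r^2 - 16) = (r - 5)*(r - 3)*(r + 4)*(r - 4)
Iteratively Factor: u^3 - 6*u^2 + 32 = (u + 2)*(u^2 - 8*u + 16) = (u - 4)*(u + 2)*(u - 4)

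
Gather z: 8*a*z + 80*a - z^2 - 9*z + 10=80*a - z^2 + z*(8*a - 9) + 10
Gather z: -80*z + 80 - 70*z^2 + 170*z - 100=-70*z^2 + 90*z - 20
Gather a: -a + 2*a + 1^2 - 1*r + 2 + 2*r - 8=a + r - 5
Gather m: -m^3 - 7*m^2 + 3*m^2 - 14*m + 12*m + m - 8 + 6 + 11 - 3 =-m^3 - 4*m^2 - m + 6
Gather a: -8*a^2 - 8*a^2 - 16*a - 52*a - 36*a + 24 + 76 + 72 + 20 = -16*a^2 - 104*a + 192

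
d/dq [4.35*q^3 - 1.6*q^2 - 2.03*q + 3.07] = 13.05*q^2 - 3.2*q - 2.03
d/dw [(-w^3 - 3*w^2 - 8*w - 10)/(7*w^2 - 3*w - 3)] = (-7*w^4 + 6*w^3 + 74*w^2 + 158*w - 6)/(49*w^4 - 42*w^3 - 33*w^2 + 18*w + 9)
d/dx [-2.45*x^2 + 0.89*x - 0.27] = 0.89 - 4.9*x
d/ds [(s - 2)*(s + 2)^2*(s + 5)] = 4*s^3 + 21*s^2 + 12*s - 28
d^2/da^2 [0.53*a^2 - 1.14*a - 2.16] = 1.06000000000000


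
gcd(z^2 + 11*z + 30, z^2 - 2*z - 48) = z + 6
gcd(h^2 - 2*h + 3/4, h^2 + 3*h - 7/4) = h - 1/2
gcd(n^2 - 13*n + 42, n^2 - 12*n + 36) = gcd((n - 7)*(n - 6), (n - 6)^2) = n - 6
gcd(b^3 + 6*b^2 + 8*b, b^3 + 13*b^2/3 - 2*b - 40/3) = b^2 + 6*b + 8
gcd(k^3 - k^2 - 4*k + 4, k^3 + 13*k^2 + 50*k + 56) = k + 2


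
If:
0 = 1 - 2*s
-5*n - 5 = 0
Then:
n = -1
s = 1/2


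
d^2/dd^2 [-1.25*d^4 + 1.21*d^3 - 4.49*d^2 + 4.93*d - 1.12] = -15.0*d^2 + 7.26*d - 8.98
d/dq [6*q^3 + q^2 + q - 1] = 18*q^2 + 2*q + 1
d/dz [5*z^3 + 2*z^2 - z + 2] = 15*z^2 + 4*z - 1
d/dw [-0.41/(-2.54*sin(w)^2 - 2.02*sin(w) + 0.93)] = -(2.0828*sin(w) + 0.8282)*cos(w)/(2.54*sin(w)^2 + 2.02*sin(w) - 0.93)^2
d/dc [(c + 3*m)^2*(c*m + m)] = m*(c + 3*m)*(3*c + 3*m + 2)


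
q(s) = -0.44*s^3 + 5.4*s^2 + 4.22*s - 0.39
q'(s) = -1.32*s^2 + 10.8*s + 4.22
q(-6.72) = 348.63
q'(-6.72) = -127.97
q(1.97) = 25.52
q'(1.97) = 20.37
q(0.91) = 7.59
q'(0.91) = 12.95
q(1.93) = 24.71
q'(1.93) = 20.15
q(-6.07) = 271.36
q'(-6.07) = -109.97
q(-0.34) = -1.18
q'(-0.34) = 0.40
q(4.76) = 94.59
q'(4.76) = 25.72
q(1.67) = 19.67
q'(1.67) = 18.57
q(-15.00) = 2636.31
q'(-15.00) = -454.78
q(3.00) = 48.99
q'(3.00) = 24.74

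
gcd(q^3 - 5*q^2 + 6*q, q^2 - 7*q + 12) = q - 3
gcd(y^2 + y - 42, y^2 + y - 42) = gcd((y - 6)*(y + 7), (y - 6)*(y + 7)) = y^2 + y - 42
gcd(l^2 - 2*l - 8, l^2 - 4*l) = l - 4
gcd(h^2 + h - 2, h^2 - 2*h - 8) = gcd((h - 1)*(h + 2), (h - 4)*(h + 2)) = h + 2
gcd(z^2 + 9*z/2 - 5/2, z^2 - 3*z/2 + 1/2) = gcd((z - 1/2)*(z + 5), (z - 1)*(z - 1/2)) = z - 1/2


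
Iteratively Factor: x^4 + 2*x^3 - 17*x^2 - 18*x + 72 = (x - 3)*(x^3 + 5*x^2 - 2*x - 24) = (x - 3)*(x - 2)*(x^2 + 7*x + 12) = (x - 3)*(x - 2)*(x + 4)*(x + 3)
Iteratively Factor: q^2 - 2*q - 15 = (q - 5)*(q + 3)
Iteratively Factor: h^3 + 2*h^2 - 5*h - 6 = (h - 2)*(h^2 + 4*h + 3) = (h - 2)*(h + 3)*(h + 1)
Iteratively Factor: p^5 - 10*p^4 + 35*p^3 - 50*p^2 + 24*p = (p)*(p^4 - 10*p^3 + 35*p^2 - 50*p + 24) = p*(p - 2)*(p^3 - 8*p^2 + 19*p - 12) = p*(p - 3)*(p - 2)*(p^2 - 5*p + 4) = p*(p - 3)*(p - 2)*(p - 1)*(p - 4)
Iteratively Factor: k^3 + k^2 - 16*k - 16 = (k - 4)*(k^2 + 5*k + 4) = (k - 4)*(k + 4)*(k + 1)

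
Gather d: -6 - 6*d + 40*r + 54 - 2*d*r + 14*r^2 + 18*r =d*(-2*r - 6) + 14*r^2 + 58*r + 48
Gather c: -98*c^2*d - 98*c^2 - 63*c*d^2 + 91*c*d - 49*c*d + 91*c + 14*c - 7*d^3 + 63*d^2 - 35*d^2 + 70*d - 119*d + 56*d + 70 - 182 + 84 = c^2*(-98*d - 98) + c*(-63*d^2 + 42*d + 105) - 7*d^3 + 28*d^2 + 7*d - 28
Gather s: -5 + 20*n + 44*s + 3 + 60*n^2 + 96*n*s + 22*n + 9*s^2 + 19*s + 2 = 60*n^2 + 42*n + 9*s^2 + s*(96*n + 63)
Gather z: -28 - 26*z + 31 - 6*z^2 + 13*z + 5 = -6*z^2 - 13*z + 8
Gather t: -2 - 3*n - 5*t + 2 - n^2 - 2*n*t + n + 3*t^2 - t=-n^2 - 2*n + 3*t^2 + t*(-2*n - 6)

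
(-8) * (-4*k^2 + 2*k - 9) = 32*k^2 - 16*k + 72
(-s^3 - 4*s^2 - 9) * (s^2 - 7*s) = -s^5 + 3*s^4 + 28*s^3 - 9*s^2 + 63*s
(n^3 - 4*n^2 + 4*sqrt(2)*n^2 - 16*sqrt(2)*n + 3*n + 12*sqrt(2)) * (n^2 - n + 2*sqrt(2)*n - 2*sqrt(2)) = n^5 - 5*n^4 + 6*sqrt(2)*n^4 - 30*sqrt(2)*n^3 + 23*n^3 - 83*n^2 + 42*sqrt(2)*n^2 - 18*sqrt(2)*n + 112*n - 48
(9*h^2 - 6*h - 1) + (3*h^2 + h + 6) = 12*h^2 - 5*h + 5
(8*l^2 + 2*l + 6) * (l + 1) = 8*l^3 + 10*l^2 + 8*l + 6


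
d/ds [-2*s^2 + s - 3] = 1 - 4*s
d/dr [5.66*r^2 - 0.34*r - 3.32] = 11.32*r - 0.34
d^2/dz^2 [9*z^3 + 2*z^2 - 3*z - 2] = 54*z + 4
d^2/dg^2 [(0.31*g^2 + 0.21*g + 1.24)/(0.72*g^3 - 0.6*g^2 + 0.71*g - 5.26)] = (0.321408*g^6 + 0.653184*g^5 + 6.21864*g^4 + 8.06618400000001*g^3 + 10.155312*g^2 + 21.030768*g + 12.145732)/(0.373248*g^9 - 0.93312*g^8 + 1.881792*g^7 - 10.236672*g^6 + 15.489576*g^5 - 22.721652*g^4 + 73.564487*g^3 - 57.756378*g^2 + 58.931988*g - 145.531576)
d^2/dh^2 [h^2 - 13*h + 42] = 2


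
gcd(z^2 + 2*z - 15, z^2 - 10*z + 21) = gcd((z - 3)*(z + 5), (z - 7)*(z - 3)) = z - 3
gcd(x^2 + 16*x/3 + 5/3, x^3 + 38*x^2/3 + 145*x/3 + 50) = x + 5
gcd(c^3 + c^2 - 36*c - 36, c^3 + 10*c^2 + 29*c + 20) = c + 1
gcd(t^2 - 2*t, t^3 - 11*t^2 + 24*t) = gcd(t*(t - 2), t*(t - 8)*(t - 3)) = t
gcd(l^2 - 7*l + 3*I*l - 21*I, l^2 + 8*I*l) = 1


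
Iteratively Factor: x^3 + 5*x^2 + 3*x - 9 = (x - 1)*(x^2 + 6*x + 9) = (x - 1)*(x + 3)*(x + 3)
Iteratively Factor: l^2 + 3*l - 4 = (l - 1)*(l + 4)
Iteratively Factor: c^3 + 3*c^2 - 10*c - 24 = (c + 2)*(c^2 + c - 12) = (c - 3)*(c + 2)*(c + 4)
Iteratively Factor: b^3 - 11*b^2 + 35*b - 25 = (b - 5)*(b^2 - 6*b + 5) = (b - 5)*(b - 1)*(b - 5)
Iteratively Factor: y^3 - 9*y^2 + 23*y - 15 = (y - 3)*(y^2 - 6*y + 5) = (y - 3)*(y - 1)*(y - 5)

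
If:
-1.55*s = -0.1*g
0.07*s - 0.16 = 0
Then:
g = 35.43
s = 2.29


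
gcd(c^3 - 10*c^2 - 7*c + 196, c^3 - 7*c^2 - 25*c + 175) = c - 7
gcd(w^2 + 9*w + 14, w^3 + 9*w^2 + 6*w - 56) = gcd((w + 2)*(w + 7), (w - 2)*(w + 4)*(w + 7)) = w + 7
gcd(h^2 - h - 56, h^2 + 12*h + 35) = h + 7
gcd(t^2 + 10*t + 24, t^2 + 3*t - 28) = 1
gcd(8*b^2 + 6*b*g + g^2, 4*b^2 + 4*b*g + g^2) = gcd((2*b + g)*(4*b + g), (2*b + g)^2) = 2*b + g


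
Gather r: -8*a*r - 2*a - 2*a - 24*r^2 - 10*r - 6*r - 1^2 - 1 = -4*a - 24*r^2 + r*(-8*a - 16) - 2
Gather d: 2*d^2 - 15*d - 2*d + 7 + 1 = 2*d^2 - 17*d + 8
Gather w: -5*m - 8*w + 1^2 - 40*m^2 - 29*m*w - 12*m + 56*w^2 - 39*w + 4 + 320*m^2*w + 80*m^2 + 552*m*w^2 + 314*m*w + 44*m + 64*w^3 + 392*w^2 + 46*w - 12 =40*m^2 + 27*m + 64*w^3 + w^2*(552*m + 448) + w*(320*m^2 + 285*m - 1) - 7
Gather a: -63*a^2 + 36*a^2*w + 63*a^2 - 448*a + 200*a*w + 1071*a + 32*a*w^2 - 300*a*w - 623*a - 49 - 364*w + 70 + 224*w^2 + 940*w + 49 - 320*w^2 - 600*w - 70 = 36*a^2*w + a*(32*w^2 - 100*w) - 96*w^2 - 24*w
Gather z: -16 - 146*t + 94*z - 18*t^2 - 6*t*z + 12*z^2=-18*t^2 - 146*t + 12*z^2 + z*(94 - 6*t) - 16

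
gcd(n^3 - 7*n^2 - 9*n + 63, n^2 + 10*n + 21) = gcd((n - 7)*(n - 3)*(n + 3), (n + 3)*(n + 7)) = n + 3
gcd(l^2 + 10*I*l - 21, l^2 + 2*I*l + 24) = 1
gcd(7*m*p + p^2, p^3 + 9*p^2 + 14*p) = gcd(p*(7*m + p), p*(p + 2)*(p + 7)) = p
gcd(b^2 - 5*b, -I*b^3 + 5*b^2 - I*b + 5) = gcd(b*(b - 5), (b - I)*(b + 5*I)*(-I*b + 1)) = 1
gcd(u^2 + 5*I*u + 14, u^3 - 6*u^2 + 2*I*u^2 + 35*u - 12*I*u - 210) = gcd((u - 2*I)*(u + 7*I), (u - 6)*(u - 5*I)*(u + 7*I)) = u + 7*I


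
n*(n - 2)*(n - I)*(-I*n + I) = -I*n^4 - n^3 + 3*I*n^3 + 3*n^2 - 2*I*n^2 - 2*n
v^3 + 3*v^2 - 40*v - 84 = (v - 6)*(v + 2)*(v + 7)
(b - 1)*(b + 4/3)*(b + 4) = b^3 + 13*b^2/3 - 16/3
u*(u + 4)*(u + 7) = u^3 + 11*u^2 + 28*u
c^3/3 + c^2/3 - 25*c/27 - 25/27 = (c/3 + 1/3)*(c - 5/3)*(c + 5/3)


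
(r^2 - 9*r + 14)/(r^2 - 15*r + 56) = (r - 2)/(r - 8)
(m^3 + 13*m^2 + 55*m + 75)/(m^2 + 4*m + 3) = (m^2 + 10*m + 25)/(m + 1)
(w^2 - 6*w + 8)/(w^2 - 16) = (w - 2)/(w + 4)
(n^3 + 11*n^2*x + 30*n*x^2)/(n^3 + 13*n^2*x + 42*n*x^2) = (n + 5*x)/(n + 7*x)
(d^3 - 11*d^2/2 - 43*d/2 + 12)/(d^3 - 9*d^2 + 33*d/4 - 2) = 2*(d + 3)/(2*d - 1)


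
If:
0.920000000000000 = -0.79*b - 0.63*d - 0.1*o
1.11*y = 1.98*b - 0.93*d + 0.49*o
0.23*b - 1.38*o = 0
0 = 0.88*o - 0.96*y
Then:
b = -0.44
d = -0.90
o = -0.07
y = -0.07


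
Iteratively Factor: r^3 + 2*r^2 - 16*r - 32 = (r + 2)*(r^2 - 16) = (r - 4)*(r + 2)*(r + 4)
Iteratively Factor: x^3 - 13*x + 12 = (x + 4)*(x^2 - 4*x + 3) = (x - 1)*(x + 4)*(x - 3)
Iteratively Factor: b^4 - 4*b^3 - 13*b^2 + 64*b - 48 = (b - 1)*(b^3 - 3*b^2 - 16*b + 48) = (b - 4)*(b - 1)*(b^2 + b - 12) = (b - 4)*(b - 3)*(b - 1)*(b + 4)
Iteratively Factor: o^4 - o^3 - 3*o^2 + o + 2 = (o + 1)*(o^3 - 2*o^2 - o + 2) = (o - 2)*(o + 1)*(o^2 - 1) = (o - 2)*(o - 1)*(o + 1)*(o + 1)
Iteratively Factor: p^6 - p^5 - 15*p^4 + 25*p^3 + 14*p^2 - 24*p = (p + 1)*(p^5 - 2*p^4 - 13*p^3 + 38*p^2 - 24*p) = (p + 1)*(p + 4)*(p^4 - 6*p^3 + 11*p^2 - 6*p) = (p - 3)*(p + 1)*(p + 4)*(p^3 - 3*p^2 + 2*p) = (p - 3)*(p - 2)*(p + 1)*(p + 4)*(p^2 - p) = (p - 3)*(p - 2)*(p - 1)*(p + 1)*(p + 4)*(p)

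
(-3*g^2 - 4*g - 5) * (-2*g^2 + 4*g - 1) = 6*g^4 - 4*g^3 - 3*g^2 - 16*g + 5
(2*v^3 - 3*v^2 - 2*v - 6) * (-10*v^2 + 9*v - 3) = -20*v^5 + 48*v^4 - 13*v^3 + 51*v^2 - 48*v + 18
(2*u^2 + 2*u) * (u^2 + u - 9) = 2*u^4 + 4*u^3 - 16*u^2 - 18*u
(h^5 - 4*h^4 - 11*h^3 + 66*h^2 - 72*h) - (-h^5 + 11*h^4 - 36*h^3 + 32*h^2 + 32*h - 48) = 2*h^5 - 15*h^4 + 25*h^3 + 34*h^2 - 104*h + 48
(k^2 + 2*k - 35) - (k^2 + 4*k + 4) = -2*k - 39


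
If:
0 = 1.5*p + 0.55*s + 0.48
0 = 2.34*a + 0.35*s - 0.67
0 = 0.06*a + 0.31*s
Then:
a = 0.29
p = -0.30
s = -0.06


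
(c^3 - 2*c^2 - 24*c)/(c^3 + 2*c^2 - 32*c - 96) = c/(c + 4)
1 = 1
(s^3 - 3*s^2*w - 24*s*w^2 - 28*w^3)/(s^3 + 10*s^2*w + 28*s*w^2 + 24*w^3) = (s - 7*w)/(s + 6*w)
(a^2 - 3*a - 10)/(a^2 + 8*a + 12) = (a - 5)/(a + 6)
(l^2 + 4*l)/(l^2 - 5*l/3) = 3*(l + 4)/(3*l - 5)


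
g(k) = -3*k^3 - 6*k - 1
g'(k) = -9*k^2 - 6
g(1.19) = -13.20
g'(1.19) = -18.74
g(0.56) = -4.89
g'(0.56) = -8.82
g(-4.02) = 218.01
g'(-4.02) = -151.44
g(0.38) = -3.44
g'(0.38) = -7.30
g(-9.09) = 2306.81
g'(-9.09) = -749.65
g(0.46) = -4.05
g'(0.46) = -7.90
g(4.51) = -303.26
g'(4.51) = -189.06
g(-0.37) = 1.37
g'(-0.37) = -7.23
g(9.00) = -2242.00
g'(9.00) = -735.00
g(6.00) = -685.00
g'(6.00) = -330.00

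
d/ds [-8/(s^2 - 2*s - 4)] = 16*(s - 1)/(-s^2 + 2*s + 4)^2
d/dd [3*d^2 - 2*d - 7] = 6*d - 2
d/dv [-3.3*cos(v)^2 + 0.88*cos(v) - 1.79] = (6.6*cos(v) - 0.88)*sin(v)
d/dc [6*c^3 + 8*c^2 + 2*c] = 18*c^2 + 16*c + 2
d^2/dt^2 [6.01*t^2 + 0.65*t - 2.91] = 12.0200000000000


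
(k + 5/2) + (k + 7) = 2*k + 19/2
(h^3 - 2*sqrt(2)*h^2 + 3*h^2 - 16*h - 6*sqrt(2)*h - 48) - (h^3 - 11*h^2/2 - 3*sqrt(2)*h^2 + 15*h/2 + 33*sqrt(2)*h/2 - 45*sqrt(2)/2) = sqrt(2)*h^2 + 17*h^2/2 - 45*sqrt(2)*h/2 - 47*h/2 - 48 + 45*sqrt(2)/2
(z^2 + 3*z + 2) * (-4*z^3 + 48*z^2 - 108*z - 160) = -4*z^5 + 36*z^4 + 28*z^3 - 388*z^2 - 696*z - 320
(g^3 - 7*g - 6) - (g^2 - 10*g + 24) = g^3 - g^2 + 3*g - 30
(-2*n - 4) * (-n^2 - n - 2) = 2*n^3 + 6*n^2 + 8*n + 8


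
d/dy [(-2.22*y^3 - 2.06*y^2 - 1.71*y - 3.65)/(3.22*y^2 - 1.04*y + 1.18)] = (-7.1484*y^4 + 4.6176*y^3 - 0.210199999999999*y^2 + 18.6444*y - 5.8138)/(10.3684*y^4 - 6.6976*y^3 + 8.6808*y^2 - 2.4544*y + 1.3924)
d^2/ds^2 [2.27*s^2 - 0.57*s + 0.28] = 4.54000000000000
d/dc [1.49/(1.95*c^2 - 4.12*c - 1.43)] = (6.1388 - 5.811*c)/(-1.95*c^2 + 4.12*c + 1.43)^2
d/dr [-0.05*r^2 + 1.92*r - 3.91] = 1.92 - 0.1*r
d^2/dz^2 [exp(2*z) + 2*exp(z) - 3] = (4*exp(z) + 2)*exp(z)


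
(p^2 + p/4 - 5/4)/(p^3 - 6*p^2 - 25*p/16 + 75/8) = 4*(p - 1)/(4*p^2 - 29*p + 30)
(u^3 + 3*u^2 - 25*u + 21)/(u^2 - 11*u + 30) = (u^3 + 3*u^2 - 25*u + 21)/(u^2 - 11*u + 30)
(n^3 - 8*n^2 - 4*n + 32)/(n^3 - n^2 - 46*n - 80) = (n - 2)/(n + 5)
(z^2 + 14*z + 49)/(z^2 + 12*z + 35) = (z + 7)/(z + 5)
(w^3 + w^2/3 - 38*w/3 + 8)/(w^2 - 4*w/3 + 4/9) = 3*(w^2 + w - 12)/(3*w - 2)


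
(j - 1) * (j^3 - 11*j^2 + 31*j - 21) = j^4 - 12*j^3 + 42*j^2 - 52*j + 21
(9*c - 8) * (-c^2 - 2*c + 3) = -9*c^3 - 10*c^2 + 43*c - 24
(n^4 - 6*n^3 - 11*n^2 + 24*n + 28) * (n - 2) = n^5 - 8*n^4 + n^3 + 46*n^2 - 20*n - 56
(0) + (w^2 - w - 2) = w^2 - w - 2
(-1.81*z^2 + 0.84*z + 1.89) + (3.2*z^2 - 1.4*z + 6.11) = 1.39*z^2 - 0.56*z + 8.0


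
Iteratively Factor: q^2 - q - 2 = (q - 2)*(q + 1)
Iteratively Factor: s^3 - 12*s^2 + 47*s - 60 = (s - 5)*(s^2 - 7*s + 12) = (s - 5)*(s - 4)*(s - 3)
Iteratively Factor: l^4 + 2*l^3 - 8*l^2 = (l + 4)*(l^3 - 2*l^2) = l*(l + 4)*(l^2 - 2*l) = l^2*(l + 4)*(l - 2)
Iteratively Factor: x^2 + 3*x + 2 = (x + 1)*(x + 2)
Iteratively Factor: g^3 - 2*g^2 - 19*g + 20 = (g - 1)*(g^2 - g - 20) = (g - 5)*(g - 1)*(g + 4)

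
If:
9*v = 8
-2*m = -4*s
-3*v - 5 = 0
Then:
No Solution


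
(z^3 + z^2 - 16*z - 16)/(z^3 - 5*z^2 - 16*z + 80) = (z + 1)/(z - 5)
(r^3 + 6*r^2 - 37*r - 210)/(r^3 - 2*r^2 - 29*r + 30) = (r + 7)/(r - 1)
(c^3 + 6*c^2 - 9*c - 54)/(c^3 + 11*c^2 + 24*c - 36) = (c^2 - 9)/(c^2 + 5*c - 6)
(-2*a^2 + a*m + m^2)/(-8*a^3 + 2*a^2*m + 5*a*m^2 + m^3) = 1/(4*a + m)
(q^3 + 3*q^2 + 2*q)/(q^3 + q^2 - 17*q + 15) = q*(q^2 + 3*q + 2)/(q^3 + q^2 - 17*q + 15)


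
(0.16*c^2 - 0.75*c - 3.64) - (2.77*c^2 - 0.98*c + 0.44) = -2.61*c^2 + 0.23*c - 4.08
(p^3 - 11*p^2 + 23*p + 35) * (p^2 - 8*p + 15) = p^5 - 19*p^4 + 126*p^3 - 314*p^2 + 65*p + 525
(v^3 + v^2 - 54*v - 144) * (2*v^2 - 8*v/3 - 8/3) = 2*v^5 - 2*v^4/3 - 340*v^3/3 - 440*v^2/3 + 528*v + 384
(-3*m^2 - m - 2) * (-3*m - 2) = 9*m^3 + 9*m^2 + 8*m + 4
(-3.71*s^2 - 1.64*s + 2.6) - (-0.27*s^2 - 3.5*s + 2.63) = -3.44*s^2 + 1.86*s - 0.0299999999999998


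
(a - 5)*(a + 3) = a^2 - 2*a - 15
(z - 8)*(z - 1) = z^2 - 9*z + 8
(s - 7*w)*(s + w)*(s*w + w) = s^3*w - 6*s^2*w^2 + s^2*w - 7*s*w^3 - 6*s*w^2 - 7*w^3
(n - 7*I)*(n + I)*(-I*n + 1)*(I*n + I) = n^4 + n^3 - 5*I*n^3 + 13*n^2 - 5*I*n^2 + 13*n + 7*I*n + 7*I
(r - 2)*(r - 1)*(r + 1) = r^3 - 2*r^2 - r + 2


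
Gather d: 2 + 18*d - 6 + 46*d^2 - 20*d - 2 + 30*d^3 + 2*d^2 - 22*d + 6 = 30*d^3 + 48*d^2 - 24*d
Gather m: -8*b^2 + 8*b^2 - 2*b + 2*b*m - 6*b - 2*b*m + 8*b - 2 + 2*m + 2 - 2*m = 0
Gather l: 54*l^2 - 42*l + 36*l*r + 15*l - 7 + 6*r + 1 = 54*l^2 + l*(36*r - 27) + 6*r - 6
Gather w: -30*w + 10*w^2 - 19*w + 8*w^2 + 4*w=18*w^2 - 45*w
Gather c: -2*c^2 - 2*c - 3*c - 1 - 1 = -2*c^2 - 5*c - 2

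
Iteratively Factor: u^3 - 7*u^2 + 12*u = (u - 4)*(u^2 - 3*u) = (u - 4)*(u - 3)*(u)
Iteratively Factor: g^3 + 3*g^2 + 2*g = (g + 2)*(g^2 + g) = (g + 1)*(g + 2)*(g)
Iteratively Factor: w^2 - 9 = (w - 3)*(w + 3)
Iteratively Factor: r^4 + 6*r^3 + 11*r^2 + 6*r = (r + 3)*(r^3 + 3*r^2 + 2*r) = (r + 1)*(r + 3)*(r^2 + 2*r) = r*(r + 1)*(r + 3)*(r + 2)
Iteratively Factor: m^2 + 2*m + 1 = (m + 1)*(m + 1)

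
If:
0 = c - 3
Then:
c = 3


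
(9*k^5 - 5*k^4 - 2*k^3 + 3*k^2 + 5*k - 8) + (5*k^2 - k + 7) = 9*k^5 - 5*k^4 - 2*k^3 + 8*k^2 + 4*k - 1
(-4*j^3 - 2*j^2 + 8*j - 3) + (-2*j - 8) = -4*j^3 - 2*j^2 + 6*j - 11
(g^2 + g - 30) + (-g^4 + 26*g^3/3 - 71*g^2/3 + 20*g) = -g^4 + 26*g^3/3 - 68*g^2/3 + 21*g - 30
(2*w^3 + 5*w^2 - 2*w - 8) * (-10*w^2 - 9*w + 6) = -20*w^5 - 68*w^4 - 13*w^3 + 128*w^2 + 60*w - 48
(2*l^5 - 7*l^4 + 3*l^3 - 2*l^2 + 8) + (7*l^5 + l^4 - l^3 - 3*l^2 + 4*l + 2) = 9*l^5 - 6*l^4 + 2*l^3 - 5*l^2 + 4*l + 10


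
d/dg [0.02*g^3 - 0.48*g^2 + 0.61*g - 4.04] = 0.06*g^2 - 0.96*g + 0.61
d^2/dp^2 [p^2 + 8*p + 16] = 2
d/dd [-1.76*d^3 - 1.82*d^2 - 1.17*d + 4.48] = -5.28*d^2 - 3.64*d - 1.17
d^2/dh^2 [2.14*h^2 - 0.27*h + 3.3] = 4.28000000000000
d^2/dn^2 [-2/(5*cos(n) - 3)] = 10*(-5*sin(n)^2 + 3*cos(n) - 5)/(5*cos(n) - 3)^3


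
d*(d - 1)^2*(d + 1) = d^4 - d^3 - d^2 + d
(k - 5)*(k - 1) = k^2 - 6*k + 5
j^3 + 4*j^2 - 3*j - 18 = (j - 2)*(j + 3)^2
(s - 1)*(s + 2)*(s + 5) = s^3 + 6*s^2 + 3*s - 10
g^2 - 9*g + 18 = (g - 6)*(g - 3)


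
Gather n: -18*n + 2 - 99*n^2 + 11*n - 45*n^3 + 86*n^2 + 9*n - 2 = -45*n^3 - 13*n^2 + 2*n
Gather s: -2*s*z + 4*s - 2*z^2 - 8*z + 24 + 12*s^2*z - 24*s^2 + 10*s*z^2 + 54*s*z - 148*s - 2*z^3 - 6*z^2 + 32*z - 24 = s^2*(12*z - 24) + s*(10*z^2 + 52*z - 144) - 2*z^3 - 8*z^2 + 24*z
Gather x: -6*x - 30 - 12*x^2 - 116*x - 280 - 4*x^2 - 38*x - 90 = -16*x^2 - 160*x - 400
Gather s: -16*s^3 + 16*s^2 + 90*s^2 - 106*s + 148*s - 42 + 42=-16*s^3 + 106*s^2 + 42*s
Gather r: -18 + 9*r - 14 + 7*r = 16*r - 32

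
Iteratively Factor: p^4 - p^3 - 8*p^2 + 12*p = (p)*(p^3 - p^2 - 8*p + 12) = p*(p - 2)*(p^2 + p - 6) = p*(p - 2)^2*(p + 3)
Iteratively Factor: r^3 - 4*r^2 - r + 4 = (r - 4)*(r^2 - 1) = (r - 4)*(r + 1)*(r - 1)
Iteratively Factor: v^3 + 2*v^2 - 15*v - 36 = (v + 3)*(v^2 - v - 12) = (v - 4)*(v + 3)*(v + 3)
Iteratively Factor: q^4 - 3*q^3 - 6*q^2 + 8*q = (q + 2)*(q^3 - 5*q^2 + 4*q) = q*(q + 2)*(q^2 - 5*q + 4) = q*(q - 4)*(q + 2)*(q - 1)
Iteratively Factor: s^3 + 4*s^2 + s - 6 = (s + 3)*(s^2 + s - 2) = (s + 2)*(s + 3)*(s - 1)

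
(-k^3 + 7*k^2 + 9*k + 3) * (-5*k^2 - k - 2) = 5*k^5 - 34*k^4 - 50*k^3 - 38*k^2 - 21*k - 6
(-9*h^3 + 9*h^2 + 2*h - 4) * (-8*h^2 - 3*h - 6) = 72*h^5 - 45*h^4 + 11*h^3 - 28*h^2 + 24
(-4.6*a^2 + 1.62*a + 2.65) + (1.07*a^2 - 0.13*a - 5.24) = -3.53*a^2 + 1.49*a - 2.59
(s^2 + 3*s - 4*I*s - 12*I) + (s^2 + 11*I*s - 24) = 2*s^2 + 3*s + 7*I*s - 24 - 12*I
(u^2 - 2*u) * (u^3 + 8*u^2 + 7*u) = u^5 + 6*u^4 - 9*u^3 - 14*u^2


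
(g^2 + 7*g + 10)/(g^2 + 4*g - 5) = (g + 2)/(g - 1)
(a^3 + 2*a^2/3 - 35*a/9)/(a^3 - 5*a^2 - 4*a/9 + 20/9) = a*(9*a^2 + 6*a - 35)/(9*a^3 - 45*a^2 - 4*a + 20)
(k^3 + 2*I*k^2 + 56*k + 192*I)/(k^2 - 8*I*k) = k + 10*I - 24/k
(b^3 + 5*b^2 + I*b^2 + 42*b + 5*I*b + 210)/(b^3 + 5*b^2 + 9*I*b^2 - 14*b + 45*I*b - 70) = (b - 6*I)/(b + 2*I)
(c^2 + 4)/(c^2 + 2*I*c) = (c - 2*I)/c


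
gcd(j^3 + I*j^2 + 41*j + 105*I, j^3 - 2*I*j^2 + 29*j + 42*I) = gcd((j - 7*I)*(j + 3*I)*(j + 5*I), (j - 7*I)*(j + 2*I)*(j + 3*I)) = j^2 - 4*I*j + 21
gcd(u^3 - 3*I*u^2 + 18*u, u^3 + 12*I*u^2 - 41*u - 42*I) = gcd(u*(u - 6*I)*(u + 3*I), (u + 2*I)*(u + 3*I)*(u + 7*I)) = u + 3*I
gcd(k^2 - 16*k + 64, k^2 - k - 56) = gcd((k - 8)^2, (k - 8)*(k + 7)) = k - 8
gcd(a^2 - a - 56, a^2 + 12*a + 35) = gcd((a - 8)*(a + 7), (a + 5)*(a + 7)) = a + 7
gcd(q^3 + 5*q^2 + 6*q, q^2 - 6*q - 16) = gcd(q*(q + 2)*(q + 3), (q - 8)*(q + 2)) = q + 2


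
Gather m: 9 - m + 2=11 - m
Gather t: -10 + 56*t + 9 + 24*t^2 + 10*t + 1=24*t^2 + 66*t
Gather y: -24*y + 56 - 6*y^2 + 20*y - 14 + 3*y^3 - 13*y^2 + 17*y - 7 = 3*y^3 - 19*y^2 + 13*y + 35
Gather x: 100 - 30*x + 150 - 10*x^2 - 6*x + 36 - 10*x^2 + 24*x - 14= -20*x^2 - 12*x + 272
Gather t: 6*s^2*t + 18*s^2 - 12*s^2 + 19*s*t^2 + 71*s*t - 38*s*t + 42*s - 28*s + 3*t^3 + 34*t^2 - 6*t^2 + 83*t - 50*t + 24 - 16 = 6*s^2 + 14*s + 3*t^3 + t^2*(19*s + 28) + t*(6*s^2 + 33*s + 33) + 8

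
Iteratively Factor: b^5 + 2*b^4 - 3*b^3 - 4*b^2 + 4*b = (b)*(b^4 + 2*b^3 - 3*b^2 - 4*b + 4) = b*(b - 1)*(b^3 + 3*b^2 - 4) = b*(b - 1)*(b + 2)*(b^2 + b - 2) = b*(b - 1)^2*(b + 2)*(b + 2)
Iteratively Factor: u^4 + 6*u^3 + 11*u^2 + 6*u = (u)*(u^3 + 6*u^2 + 11*u + 6) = u*(u + 3)*(u^2 + 3*u + 2) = u*(u + 1)*(u + 3)*(u + 2)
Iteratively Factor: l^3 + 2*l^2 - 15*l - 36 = (l + 3)*(l^2 - l - 12) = (l - 4)*(l + 3)*(l + 3)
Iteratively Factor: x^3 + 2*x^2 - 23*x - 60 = (x + 3)*(x^2 - x - 20) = (x - 5)*(x + 3)*(x + 4)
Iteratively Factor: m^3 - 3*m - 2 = (m + 1)*(m^2 - m - 2) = (m + 1)^2*(m - 2)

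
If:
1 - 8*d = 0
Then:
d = 1/8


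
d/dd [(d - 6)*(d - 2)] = 2*d - 8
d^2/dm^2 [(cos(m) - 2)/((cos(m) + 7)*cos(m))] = (15*sin(m)^4/cos(m)^3 + sin(m)^2 + 43 + 116/cos(m) - 84/cos(m)^2 - 211/cos(m)^3)/(cos(m) + 7)^3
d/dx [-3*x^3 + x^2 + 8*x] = -9*x^2 + 2*x + 8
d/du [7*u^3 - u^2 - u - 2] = 21*u^2 - 2*u - 1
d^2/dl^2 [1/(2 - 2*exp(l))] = (exp(l) + 1)*exp(l)/(2*(1 - exp(l))^3)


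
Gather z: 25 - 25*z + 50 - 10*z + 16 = 91 - 35*z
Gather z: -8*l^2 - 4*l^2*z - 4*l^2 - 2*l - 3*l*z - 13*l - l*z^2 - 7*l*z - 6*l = -12*l^2 - l*z^2 - 21*l + z*(-4*l^2 - 10*l)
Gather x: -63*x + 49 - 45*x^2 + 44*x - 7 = -45*x^2 - 19*x + 42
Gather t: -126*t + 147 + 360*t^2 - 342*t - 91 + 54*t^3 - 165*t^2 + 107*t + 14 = 54*t^3 + 195*t^2 - 361*t + 70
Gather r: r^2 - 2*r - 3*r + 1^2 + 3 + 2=r^2 - 5*r + 6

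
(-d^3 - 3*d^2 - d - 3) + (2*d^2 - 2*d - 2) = -d^3 - d^2 - 3*d - 5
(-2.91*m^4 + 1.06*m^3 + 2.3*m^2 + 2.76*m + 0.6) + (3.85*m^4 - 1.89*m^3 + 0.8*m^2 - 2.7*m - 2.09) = 0.94*m^4 - 0.83*m^3 + 3.1*m^2 + 0.0599999999999996*m - 1.49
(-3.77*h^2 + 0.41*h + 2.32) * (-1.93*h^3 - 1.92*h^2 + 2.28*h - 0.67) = 7.2761*h^5 + 6.4471*h^4 - 13.8604*h^3 - 0.9937*h^2 + 5.0149*h - 1.5544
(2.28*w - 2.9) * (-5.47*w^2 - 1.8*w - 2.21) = -12.4716*w^3 + 11.759*w^2 + 0.1812*w + 6.409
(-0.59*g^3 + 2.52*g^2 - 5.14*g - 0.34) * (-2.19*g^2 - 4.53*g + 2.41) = 1.2921*g^5 - 2.8461*g^4 - 1.5809*g^3 + 30.102*g^2 - 10.8472*g - 0.8194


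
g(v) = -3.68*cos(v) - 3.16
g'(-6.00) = 1.03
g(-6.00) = -6.69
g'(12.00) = -1.97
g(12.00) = -6.27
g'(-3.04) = -0.37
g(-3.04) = 0.50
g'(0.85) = 2.76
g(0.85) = -5.59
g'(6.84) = 1.94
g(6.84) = -6.28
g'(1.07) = 3.23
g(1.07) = -4.93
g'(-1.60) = -3.68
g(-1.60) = -3.05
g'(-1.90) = -3.48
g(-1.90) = -1.97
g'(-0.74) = -2.48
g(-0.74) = -5.88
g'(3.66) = -1.82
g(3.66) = 0.04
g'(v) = 3.68*sin(v)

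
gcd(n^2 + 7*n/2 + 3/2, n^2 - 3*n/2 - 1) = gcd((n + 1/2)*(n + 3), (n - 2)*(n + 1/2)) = n + 1/2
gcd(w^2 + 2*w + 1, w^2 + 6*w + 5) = w + 1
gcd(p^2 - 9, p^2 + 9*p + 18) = p + 3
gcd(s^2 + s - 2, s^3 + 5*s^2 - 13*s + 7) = s - 1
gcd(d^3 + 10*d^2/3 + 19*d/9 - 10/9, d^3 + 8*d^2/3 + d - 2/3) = d^2 + 5*d/3 - 2/3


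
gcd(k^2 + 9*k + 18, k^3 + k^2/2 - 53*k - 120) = k + 6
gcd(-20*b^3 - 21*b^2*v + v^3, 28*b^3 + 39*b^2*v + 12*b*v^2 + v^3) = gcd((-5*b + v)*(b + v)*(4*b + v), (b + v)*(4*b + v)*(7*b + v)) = 4*b^2 + 5*b*v + v^2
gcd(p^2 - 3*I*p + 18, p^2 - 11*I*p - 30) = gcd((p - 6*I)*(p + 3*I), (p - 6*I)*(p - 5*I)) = p - 6*I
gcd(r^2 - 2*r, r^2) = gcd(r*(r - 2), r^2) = r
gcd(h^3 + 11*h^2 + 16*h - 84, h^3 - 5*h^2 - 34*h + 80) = h - 2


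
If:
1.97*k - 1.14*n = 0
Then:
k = 0.578680203045685*n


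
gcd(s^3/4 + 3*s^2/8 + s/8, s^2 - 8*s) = s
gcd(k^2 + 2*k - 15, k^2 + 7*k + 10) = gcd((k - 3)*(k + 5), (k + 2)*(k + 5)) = k + 5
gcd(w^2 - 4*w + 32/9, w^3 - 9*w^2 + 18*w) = 1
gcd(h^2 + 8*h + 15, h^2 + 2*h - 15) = h + 5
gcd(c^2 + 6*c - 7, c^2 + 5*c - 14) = c + 7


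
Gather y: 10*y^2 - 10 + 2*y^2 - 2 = 12*y^2 - 12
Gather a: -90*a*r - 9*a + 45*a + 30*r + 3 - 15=a*(36 - 90*r) + 30*r - 12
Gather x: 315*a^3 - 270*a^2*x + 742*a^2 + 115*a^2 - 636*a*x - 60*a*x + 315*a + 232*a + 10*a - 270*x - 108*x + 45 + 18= 315*a^3 + 857*a^2 + 557*a + x*(-270*a^2 - 696*a - 378) + 63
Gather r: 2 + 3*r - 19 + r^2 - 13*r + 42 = r^2 - 10*r + 25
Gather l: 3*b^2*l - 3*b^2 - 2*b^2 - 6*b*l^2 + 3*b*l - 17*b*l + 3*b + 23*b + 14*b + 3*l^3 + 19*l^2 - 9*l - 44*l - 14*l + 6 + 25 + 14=-5*b^2 + 40*b + 3*l^3 + l^2*(19 - 6*b) + l*(3*b^2 - 14*b - 67) + 45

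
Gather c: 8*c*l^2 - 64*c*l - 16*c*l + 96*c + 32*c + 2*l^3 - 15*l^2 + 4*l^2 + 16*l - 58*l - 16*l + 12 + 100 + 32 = c*(8*l^2 - 80*l + 128) + 2*l^3 - 11*l^2 - 58*l + 144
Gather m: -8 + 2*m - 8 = 2*m - 16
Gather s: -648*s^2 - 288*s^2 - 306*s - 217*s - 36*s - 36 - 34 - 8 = -936*s^2 - 559*s - 78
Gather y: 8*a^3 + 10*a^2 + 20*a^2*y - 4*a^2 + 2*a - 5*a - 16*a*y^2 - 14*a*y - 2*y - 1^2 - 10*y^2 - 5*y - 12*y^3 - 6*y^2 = 8*a^3 + 6*a^2 - 3*a - 12*y^3 + y^2*(-16*a - 16) + y*(20*a^2 - 14*a - 7) - 1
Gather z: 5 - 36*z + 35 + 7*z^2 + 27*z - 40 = 7*z^2 - 9*z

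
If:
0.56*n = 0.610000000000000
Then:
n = 1.09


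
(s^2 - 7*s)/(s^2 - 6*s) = (s - 7)/(s - 6)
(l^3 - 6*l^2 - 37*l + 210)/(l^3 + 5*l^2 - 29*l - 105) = (l^2 - l - 42)/(l^2 + 10*l + 21)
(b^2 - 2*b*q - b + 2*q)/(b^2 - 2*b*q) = (b - 1)/b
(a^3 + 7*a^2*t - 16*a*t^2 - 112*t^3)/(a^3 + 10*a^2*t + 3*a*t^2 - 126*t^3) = (-a^2 + 16*t^2)/(-a^2 - 3*a*t + 18*t^2)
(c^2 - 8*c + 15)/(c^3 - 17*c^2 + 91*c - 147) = (c - 5)/(c^2 - 14*c + 49)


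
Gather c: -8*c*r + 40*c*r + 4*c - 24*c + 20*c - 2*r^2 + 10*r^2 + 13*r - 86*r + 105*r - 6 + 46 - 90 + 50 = 32*c*r + 8*r^2 + 32*r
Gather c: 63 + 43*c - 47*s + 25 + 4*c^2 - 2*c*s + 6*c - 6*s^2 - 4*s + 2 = 4*c^2 + c*(49 - 2*s) - 6*s^2 - 51*s + 90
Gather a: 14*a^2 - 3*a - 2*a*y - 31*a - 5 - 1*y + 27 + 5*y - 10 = 14*a^2 + a*(-2*y - 34) + 4*y + 12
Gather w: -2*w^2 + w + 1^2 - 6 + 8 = -2*w^2 + w + 3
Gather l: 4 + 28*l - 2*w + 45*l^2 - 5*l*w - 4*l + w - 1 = 45*l^2 + l*(24 - 5*w) - w + 3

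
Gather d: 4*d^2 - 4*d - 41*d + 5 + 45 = 4*d^2 - 45*d + 50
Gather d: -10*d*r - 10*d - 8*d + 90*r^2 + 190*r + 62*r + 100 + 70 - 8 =d*(-10*r - 18) + 90*r^2 + 252*r + 162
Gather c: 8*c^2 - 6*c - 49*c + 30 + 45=8*c^2 - 55*c + 75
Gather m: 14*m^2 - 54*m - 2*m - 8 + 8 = 14*m^2 - 56*m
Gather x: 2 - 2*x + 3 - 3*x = 5 - 5*x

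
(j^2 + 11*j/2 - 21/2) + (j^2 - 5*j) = 2*j^2 + j/2 - 21/2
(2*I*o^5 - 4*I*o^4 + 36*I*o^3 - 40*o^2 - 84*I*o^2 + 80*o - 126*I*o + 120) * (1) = 2*I*o^5 - 4*I*o^4 + 36*I*o^3 - 40*o^2 - 84*I*o^2 + 80*o - 126*I*o + 120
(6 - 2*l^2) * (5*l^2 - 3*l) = -10*l^4 + 6*l^3 + 30*l^2 - 18*l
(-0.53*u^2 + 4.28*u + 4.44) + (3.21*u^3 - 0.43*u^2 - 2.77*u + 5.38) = 3.21*u^3 - 0.96*u^2 + 1.51*u + 9.82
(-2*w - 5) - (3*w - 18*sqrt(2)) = -5*w - 5 + 18*sqrt(2)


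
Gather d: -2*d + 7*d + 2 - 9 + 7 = 5*d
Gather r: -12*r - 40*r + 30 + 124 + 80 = 234 - 52*r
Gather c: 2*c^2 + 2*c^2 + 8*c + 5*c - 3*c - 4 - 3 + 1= 4*c^2 + 10*c - 6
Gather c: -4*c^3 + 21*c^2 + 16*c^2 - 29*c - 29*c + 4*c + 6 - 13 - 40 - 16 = -4*c^3 + 37*c^2 - 54*c - 63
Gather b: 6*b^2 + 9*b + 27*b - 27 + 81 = 6*b^2 + 36*b + 54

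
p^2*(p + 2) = p^3 + 2*p^2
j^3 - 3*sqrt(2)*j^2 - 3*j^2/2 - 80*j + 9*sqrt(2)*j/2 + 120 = (j - 3/2)*(j - 8*sqrt(2))*(j + 5*sqrt(2))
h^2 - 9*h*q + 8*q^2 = (h - 8*q)*(h - q)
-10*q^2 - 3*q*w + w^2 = (-5*q + w)*(2*q + w)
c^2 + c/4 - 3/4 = (c - 3/4)*(c + 1)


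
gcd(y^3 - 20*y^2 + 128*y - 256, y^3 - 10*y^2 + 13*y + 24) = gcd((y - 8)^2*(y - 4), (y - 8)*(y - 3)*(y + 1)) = y - 8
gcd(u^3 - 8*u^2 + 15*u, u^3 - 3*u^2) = u^2 - 3*u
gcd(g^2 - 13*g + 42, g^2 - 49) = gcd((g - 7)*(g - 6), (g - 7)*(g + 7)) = g - 7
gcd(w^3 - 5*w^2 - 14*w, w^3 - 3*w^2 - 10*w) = w^2 + 2*w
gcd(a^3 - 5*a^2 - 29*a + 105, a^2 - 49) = a - 7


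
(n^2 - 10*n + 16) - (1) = n^2 - 10*n + 15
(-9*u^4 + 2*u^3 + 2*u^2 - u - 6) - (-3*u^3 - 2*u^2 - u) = -9*u^4 + 5*u^3 + 4*u^2 - 6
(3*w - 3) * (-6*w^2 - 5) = -18*w^3 + 18*w^2 - 15*w + 15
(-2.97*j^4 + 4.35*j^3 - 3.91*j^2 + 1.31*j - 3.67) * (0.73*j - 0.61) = -2.1681*j^5 + 4.9872*j^4 - 5.5078*j^3 + 3.3414*j^2 - 3.4782*j + 2.2387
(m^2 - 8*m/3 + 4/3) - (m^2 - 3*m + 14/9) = m/3 - 2/9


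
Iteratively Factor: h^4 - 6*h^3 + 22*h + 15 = (h + 1)*(h^3 - 7*h^2 + 7*h + 15) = (h + 1)^2*(h^2 - 8*h + 15) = (h - 5)*(h + 1)^2*(h - 3)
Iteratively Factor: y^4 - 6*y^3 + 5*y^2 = (y)*(y^3 - 6*y^2 + 5*y) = y*(y - 1)*(y^2 - 5*y) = y*(y - 5)*(y - 1)*(y)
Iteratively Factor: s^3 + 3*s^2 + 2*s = (s)*(s^2 + 3*s + 2) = s*(s + 2)*(s + 1)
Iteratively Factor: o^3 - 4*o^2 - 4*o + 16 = (o - 2)*(o^2 - 2*o - 8) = (o - 2)*(o + 2)*(o - 4)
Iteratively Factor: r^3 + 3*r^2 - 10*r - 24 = (r + 2)*(r^2 + r - 12) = (r - 3)*(r + 2)*(r + 4)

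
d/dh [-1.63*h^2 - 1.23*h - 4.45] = -3.26*h - 1.23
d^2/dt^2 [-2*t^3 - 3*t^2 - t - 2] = -12*t - 6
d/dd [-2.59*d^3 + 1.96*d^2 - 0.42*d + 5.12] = -7.77*d^2 + 3.92*d - 0.42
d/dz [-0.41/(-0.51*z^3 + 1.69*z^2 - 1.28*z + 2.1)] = (-0.6273*z^2 + 1.3858*z - 0.5248)/(0.51*z^3 - 1.69*z^2 + 1.28*z - 2.1)^2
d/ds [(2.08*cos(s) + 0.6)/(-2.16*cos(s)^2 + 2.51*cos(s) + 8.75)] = (4.4928*sin(s)^2 - 2.592*cos(s) - 21.1868)*sin(s)/(-2.16*cos(s)^2 + 2.51*cos(s) + 8.75)^2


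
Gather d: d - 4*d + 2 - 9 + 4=-3*d - 3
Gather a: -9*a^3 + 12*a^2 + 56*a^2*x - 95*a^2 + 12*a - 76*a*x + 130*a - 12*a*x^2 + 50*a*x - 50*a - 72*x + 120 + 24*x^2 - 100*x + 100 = -9*a^3 + a^2*(56*x - 83) + a*(-12*x^2 - 26*x + 92) + 24*x^2 - 172*x + 220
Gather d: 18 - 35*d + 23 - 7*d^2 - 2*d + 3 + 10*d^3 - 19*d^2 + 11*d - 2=10*d^3 - 26*d^2 - 26*d + 42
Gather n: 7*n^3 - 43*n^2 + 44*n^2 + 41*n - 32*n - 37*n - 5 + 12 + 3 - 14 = 7*n^3 + n^2 - 28*n - 4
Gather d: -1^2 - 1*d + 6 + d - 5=0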